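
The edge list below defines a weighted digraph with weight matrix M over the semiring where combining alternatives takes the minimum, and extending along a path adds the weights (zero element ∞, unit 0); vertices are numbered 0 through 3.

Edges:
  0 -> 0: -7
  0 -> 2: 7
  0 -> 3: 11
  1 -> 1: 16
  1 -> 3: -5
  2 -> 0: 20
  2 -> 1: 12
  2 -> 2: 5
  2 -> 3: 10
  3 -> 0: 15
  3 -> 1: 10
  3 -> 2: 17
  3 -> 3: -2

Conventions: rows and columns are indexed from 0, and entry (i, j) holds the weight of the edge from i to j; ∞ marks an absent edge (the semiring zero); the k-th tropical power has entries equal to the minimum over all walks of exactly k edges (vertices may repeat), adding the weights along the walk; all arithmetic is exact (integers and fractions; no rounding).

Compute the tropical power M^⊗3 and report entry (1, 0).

M^⊗2:
  [-14, 19, 0, 4]
  [10, 5, 12, -7]
  [13, 17, 10, 7]
  [8, 8, 15, -4]
M^⊗3:
  [-21, 12, -7, -3]
  [3, 3, 10, -9]
  [6, 17, 15, 5]
  [1, 6, 13, -6]
Key observation: the optimum is the walk 1->3->0->0, with weight (-5) + 15 + (-7) = 3.
Optimal value attained by: walk 1->3->0->0.
Answer: (M^⊗3)[1][0] = 3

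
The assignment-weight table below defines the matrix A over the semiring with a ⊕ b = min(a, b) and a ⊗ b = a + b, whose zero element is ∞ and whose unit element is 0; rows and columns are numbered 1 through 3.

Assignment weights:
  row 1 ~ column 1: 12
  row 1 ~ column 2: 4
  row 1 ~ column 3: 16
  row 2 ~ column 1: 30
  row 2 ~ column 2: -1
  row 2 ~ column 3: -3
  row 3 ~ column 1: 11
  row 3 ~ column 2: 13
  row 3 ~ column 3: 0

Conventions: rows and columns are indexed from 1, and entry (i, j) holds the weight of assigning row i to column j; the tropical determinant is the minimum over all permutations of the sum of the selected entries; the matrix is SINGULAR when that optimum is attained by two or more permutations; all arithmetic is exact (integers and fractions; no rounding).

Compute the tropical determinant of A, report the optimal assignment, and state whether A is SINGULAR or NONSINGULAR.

σ = (1, 2, 3): 12 + (-1) + 0 = 11
σ = (1, 3, 2): 12 + (-3) + 13 = 22
σ = (2, 1, 3): 4 + 30 + 0 = 34
σ = (2, 3, 1): 4 + (-3) + 11 = 12
σ = (3, 1, 2): 16 + 30 + 13 = 59
σ = (3, 2, 1): 16 + (-1) + 11 = 26
Optimal value attained by: σ = (1, 2, 3).
Answer: det⊕(A) = 11; verdict: NONSINGULAR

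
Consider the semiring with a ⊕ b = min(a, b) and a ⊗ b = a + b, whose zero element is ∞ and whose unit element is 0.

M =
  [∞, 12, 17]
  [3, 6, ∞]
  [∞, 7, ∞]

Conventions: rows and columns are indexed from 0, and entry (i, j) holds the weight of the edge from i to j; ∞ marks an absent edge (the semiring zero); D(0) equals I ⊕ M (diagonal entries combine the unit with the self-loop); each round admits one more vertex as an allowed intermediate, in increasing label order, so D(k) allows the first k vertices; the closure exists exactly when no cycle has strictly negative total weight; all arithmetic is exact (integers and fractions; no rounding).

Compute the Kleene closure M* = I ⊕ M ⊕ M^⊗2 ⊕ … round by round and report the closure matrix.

D(0):
  [0, 12, 17]
  [3, 0, ∞]
  [∞, 7, 0]
D(1):
  [0, 12, 17]
  [3, 0, 20]
  [∞, 7, 0]
D(2):
  [0, 12, 17]
  [3, 0, 20]
  [10, 7, 0]
D(3):
  [0, 12, 17]
  [3, 0, 20]
  [10, 7, 0]
Answer: M* = [[0, 12, 17], [3, 0, 20], [10, 7, 0]]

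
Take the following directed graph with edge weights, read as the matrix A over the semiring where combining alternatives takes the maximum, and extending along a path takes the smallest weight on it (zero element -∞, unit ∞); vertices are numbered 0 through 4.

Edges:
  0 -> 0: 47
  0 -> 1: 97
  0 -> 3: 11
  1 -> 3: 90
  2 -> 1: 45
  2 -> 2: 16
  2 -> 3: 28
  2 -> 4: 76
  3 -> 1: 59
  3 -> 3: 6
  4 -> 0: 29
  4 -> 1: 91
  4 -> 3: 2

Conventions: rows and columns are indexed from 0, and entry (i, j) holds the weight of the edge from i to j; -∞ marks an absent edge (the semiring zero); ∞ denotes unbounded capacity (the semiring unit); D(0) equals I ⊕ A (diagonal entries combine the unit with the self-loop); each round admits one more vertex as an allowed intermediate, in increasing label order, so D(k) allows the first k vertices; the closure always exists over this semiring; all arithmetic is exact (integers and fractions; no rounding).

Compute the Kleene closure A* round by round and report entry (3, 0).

D(0):
  [∞, 97, -∞, 11, -∞]
  [-∞, ∞, -∞, 90, -∞]
  [-∞, 45, ∞, 28, 76]
  [-∞, 59, -∞, ∞, -∞]
  [29, 91, -∞, 2, ∞]
D(1):
  [∞, 97, -∞, 11, -∞]
  [-∞, ∞, -∞, 90, -∞]
  [-∞, 45, ∞, 28, 76]
  [-∞, 59, -∞, ∞, -∞]
  [29, 91, -∞, 11, ∞]
D(2):
  [∞, 97, -∞, 90, -∞]
  [-∞, ∞, -∞, 90, -∞]
  [-∞, 45, ∞, 45, 76]
  [-∞, 59, -∞, ∞, -∞]
  [29, 91, -∞, 90, ∞]
D(3):
  [∞, 97, -∞, 90, -∞]
  [-∞, ∞, -∞, 90, -∞]
  [-∞, 45, ∞, 45, 76]
  [-∞, 59, -∞, ∞, -∞]
  [29, 91, -∞, 90, ∞]
D(4):
  [∞, 97, -∞, 90, -∞]
  [-∞, ∞, -∞, 90, -∞]
  [-∞, 45, ∞, 45, 76]
  [-∞, 59, -∞, ∞, -∞]
  [29, 91, -∞, 90, ∞]
D(5):
  [∞, 97, -∞, 90, -∞]
  [-∞, ∞, -∞, 90, -∞]
  [29, 76, ∞, 76, 76]
  [-∞, 59, -∞, ∞, -∞]
  [29, 91, -∞, 90, ∞]
Answer: A*[3][0] = -∞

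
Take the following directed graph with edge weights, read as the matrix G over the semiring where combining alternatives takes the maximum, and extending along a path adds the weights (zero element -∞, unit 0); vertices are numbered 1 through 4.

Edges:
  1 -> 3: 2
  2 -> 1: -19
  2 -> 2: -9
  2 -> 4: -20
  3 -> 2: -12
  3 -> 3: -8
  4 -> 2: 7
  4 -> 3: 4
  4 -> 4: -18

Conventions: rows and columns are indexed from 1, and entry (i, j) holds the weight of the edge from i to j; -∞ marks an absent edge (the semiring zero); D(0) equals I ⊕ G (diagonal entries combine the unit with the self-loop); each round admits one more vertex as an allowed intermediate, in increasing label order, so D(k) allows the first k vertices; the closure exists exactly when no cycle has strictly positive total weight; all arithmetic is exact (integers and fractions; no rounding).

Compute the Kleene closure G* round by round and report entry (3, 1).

D(0):
  [0, -∞, 2, -∞]
  [-19, 0, -∞, -20]
  [-∞, -12, 0, -∞]
  [-∞, 7, 4, 0]
D(1):
  [0, -∞, 2, -∞]
  [-19, 0, -17, -20]
  [-∞, -12, 0, -∞]
  [-∞, 7, 4, 0]
D(2):
  [0, -∞, 2, -∞]
  [-19, 0, -17, -20]
  [-31, -12, 0, -32]
  [-12, 7, 4, 0]
D(3):
  [0, -10, 2, -30]
  [-19, 0, -17, -20]
  [-31, -12, 0, -32]
  [-12, 7, 4, 0]
D(4):
  [0, -10, 2, -30]
  [-19, 0, -16, -20]
  [-31, -12, 0, -32]
  [-12, 7, 4, 0]
Answer: G*[3][1] = -31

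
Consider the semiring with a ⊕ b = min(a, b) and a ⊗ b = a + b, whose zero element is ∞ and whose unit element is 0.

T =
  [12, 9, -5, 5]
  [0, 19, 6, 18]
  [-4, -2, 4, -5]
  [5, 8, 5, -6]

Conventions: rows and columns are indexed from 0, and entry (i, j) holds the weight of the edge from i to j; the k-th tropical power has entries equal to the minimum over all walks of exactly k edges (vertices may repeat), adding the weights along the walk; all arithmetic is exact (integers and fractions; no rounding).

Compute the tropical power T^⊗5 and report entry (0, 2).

T^⊗2:
  [-9, -7, -1, -10]
  [2, 4, -5, 1]
  [-2, 2, -9, -11]
  [-1, 2, -1, -12]
T^⊗3:
  [-7, -3, -14, -16]
  [-9, -7, -3, -10]
  [-13, -11, -7, -17]
  [-7, -4, -7, -18]
T^⊗4:
  [-18, -16, -12, -22]
  [-7, -5, -14, -16]
  [-12, -9, -18, -23]
  [-13, -10, -13, -24]
T^⊗5:
  [-17, -14, -23, -28]
  [-18, -16, -12, -22]
  [-22, -20, -18, -29]
  [-19, -16, -19, -30]
Key observation: the optimum is the walk 0->2->0->2->0->2, with weight (-5) + (-4) + (-5) + (-4) + (-5) = -23.
Optimal value attained by: walk 0->2->0->2->0->2.
Answer: (T^⊗5)[0][2] = -23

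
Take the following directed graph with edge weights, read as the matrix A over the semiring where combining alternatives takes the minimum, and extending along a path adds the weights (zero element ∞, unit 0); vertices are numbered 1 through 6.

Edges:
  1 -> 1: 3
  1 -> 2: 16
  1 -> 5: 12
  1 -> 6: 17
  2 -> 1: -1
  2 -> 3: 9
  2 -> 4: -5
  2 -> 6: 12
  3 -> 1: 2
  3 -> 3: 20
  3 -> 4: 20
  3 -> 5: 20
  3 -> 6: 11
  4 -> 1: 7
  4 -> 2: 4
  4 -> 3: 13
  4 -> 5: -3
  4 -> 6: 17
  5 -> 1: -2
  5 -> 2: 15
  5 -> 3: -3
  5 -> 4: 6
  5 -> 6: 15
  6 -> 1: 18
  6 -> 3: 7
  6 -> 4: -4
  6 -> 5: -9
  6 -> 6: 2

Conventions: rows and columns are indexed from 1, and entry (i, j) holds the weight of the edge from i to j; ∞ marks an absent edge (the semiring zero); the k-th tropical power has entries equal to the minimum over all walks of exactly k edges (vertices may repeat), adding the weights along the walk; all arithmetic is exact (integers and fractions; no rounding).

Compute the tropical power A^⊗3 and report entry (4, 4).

A^⊗2:
  [6, 19, 9, 11, 8, 19]
  [2, -1, 8, 8, -8, 12]
  [5, 18, 17, 7, 2, 13]
  [-5, 12, -6, -1, 8, 12]
  [-1, 10, 17, 10, 3, 8]
  [-11, 0, -12, -3, -7, 4]
A^⊗3:
  [6, 15, 5, 14, 8, 20]
  [-10, 7, -11, -6, 3, 7]
  [0, 11, -1, 8, 4, 15]
  [-4, 3, 5, 7, -4, 5]
  [1, 14, 0, 4, -1, 10]
  [-10, 1, -10, -5, -6, -1]
Key observation: the optimum is the walk 4->5->2->4, with weight (-3) + 15 + (-5) = 7.
Optimal value attained by: walk 4->5->2->4.
Answer: (A^⊗3)[4][4] = 7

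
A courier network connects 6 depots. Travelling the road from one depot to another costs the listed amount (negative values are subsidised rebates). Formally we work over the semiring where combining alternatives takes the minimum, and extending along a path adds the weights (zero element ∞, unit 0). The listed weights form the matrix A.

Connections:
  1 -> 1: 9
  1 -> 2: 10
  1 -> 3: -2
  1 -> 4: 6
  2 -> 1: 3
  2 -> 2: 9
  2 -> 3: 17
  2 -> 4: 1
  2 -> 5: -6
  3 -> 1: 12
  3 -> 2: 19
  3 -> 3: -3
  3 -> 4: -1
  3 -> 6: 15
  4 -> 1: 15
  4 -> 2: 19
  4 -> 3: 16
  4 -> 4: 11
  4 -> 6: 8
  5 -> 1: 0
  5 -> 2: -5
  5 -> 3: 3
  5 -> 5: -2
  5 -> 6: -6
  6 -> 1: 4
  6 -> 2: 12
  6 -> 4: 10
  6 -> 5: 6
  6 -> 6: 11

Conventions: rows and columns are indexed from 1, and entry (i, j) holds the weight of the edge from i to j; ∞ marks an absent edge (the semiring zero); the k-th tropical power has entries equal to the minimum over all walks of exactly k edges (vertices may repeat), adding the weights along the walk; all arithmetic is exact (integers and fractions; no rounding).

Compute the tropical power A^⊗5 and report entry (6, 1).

A^⊗2:
  [10, 17, -5, -3, 4, 13]
  [-6, -11, -3, 9, -8, -12]
  [9, 16, -6, -4, 13, 7]
  [12, 20, 13, 15, 13, 19]
  [-2, -7, -2, -4, -11, -8]
  [6, 1, 2, 10, 4, 0]
A^⊗3:
  [4, -1, -8, -6, 2, -2]
  [-8, -13, -8, -10, -17, -14]
  [6, 8, -9, -7, 10, 4]
  [13, 8, 10, 12, 11, 7]
  [-11, -16, -8, -6, -13, -17]
  [4, -1, -1, 1, -5, -2]
A^⊗4:
  [2, -3, -11, -9, -7, -4]
  [-17, -22, -14, -12, -19, -23]
  [3, 5, -12, -10, 2, 1]
  [11, 6, 7, 9, 2, 5]
  [-13, -18, -13, -15, -22, -19]
  [-5, -10, -4, -2, -7, -11]
A^⊗5:
  [-7, -12, -14, -12, -9, -13]
  [-19, -24, -19, -21, -28, -25]
  [0, -3, -15, -13, -1, -4]
  [2, -3, 4, 6, 0, -4]
  [-22, -27, -19, -17, -24, -28]
  [-7, -12, -7, -9, -16, -13]
Key observation: the optimum is the walk 6->5->2->5->2->1, with weight 6 + (-5) + (-6) + (-5) + 3 = -7.
Optimal value attained by: walk 6->5->2->5->2->1.
Answer: (A^⊗5)[6][1] = -7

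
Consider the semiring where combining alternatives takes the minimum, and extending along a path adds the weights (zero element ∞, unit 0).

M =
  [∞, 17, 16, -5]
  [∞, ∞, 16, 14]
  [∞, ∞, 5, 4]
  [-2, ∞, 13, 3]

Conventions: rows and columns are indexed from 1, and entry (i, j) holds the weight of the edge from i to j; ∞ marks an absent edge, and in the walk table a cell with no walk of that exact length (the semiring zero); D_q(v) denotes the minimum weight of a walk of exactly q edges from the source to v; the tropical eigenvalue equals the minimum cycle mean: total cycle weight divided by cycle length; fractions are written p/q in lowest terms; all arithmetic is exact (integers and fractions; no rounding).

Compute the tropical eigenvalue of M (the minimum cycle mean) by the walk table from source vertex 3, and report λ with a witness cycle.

q=0: [∞, ∞, 0, ∞]
q=1: [∞, ∞, 5, 4]
q=2: [2, ∞, 10, 7]
q=3: [5, 19, 15, -3]
q=4: [-5, 22, 10, 0]
Optimal cycle mean attained by: cycle 1->4->1, total (-5) + (-2), length 2.
Answer: λ = -7/2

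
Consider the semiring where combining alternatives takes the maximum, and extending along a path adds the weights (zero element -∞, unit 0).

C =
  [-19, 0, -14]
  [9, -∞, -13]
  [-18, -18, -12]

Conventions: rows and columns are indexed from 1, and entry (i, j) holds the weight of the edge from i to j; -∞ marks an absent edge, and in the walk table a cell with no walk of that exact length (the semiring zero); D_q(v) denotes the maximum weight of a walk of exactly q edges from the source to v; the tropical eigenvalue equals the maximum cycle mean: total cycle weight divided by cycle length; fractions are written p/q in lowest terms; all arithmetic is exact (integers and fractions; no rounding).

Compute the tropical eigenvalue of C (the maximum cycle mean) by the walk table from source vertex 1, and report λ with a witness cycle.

q=0: [0, -∞, -∞]
q=1: [-19, 0, -14]
q=2: [9, -19, -13]
q=3: [-10, 9, -5]
Optimal cycle mean attained by: cycle 1->2->1, total 0 + 9, length 2.
Answer: λ = 9/2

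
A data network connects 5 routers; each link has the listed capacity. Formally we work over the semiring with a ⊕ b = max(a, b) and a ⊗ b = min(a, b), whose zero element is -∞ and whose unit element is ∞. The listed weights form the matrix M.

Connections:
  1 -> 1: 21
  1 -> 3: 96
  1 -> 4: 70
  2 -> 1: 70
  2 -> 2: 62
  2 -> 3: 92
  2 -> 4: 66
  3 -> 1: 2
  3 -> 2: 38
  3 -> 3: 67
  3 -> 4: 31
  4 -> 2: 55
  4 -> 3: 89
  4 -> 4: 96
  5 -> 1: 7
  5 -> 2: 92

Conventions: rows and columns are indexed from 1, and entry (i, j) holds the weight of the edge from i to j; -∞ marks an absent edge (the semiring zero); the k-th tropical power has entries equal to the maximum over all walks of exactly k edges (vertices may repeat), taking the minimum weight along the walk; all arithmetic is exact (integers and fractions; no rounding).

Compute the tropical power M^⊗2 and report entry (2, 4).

M^⊗2:
  [21, 55, 70, 70, -∞]
  [62, 62, 70, 70, -∞]
  [38, 38, 67, 38, -∞]
  [55, 55, 89, 96, -∞]
  [70, 62, 92, 66, -∞]
Key observation: the optimum is the walk 2->1->4, with weight 70 min 70 = 70.
Optimal value attained by: walk 2->1->4.
Answer: (M^⊗2)[2][4] = 70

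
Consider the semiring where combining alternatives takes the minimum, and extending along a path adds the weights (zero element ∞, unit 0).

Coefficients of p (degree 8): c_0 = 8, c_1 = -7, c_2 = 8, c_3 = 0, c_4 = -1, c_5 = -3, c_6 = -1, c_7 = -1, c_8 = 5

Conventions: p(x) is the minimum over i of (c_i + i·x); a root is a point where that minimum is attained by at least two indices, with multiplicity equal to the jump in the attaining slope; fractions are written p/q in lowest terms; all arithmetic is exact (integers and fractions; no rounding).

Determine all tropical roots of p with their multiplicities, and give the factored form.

hull edge (i=0, c=8) to (i=1, c=-7): slope -15, span 1
hull edge (i=1, c=-7) to (i=7, c=-1): slope 1, span 6
hull edge (i=7, c=-1) to (i=8, c=5): slope 6, span 1
Factored form: p(x) = 5 ⊗ (x ⊕ (-6)) ⊗ (x ⊕ (-1)) ⊗ (x ⊕ (-1)) ⊗ (x ⊕ (-1)) ⊗ (x ⊕ (-1)) ⊗ (x ⊕ (-1)) ⊗ (x ⊕ (-1)) ⊗ (x ⊕ 15)
Answer: roots = -6 (mult 1), -1 (mult 6), 15 (mult 1)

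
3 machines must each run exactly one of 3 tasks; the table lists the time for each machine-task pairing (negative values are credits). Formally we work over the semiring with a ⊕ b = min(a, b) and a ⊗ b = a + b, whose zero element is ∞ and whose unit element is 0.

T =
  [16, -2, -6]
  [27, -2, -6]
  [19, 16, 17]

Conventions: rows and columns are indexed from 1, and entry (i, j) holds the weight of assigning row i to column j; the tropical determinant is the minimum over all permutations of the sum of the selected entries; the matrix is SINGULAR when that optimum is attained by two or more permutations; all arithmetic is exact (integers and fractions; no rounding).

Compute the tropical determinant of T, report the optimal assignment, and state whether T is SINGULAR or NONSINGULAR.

σ = (1, 2, 3): 16 + (-2) + 17 = 31
σ = (1, 3, 2): 16 + (-6) + 16 = 26
σ = (2, 1, 3): (-2) + 27 + 17 = 42
σ = (2, 3, 1): (-2) + (-6) + 19 = 11
σ = (3, 1, 2): (-6) + 27 + 16 = 37
σ = (3, 2, 1): (-6) + (-2) + 19 = 11
Optimal value attained by: σ = (2, 3, 1).
Answer: det⊕(T) = 11; verdict: SINGULAR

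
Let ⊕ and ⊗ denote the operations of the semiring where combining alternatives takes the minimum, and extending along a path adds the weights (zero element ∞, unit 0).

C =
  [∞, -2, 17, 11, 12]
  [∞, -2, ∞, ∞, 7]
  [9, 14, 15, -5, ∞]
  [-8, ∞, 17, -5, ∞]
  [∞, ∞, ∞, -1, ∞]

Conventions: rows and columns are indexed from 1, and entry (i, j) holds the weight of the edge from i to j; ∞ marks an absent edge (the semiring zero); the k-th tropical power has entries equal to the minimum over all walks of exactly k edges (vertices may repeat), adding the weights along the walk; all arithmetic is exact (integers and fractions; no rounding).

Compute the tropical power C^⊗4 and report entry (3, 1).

C^⊗2:
  [3, -4, 28, 6, 5]
  [∞, -4, ∞, 6, 5]
  [-13, 7, 12, -10, 21]
  [-13, -10, 9, -10, 4]
  [-9, ∞, 16, -6, ∞]
C^⊗3:
  [-2, -6, 20, 1, 3]
  [-2, -6, 23, 1, 3]
  [-18, -15, 4, -15, -1]
  [-18, -15, 4, -15, -3]
  [-14, -11, 8, -11, 3]
C^⊗4:
  [-7, -8, 15, -4, 1]
  [-7, -8, 15, -4, 1]
  [-23, -20, -1, -20, -8]
  [-23, -20, -1, -20, -8]
  [-19, -16, 3, -16, -4]
Key observation: the optimum is the walk 3->4->4->4->1, with weight (-5) + (-5) + (-5) + (-8) = -23.
Optimal value attained by: walk 3->4->4->4->1.
Answer: (C^⊗4)[3][1] = -23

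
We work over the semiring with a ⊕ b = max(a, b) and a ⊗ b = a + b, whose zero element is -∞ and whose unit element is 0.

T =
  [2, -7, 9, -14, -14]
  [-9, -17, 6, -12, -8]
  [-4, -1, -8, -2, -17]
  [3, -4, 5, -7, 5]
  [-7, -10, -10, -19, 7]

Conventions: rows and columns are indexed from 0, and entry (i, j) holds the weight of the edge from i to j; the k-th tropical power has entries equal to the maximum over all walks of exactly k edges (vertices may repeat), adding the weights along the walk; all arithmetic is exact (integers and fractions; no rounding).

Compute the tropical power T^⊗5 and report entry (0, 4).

T^⊗2:
  [5, 8, 11, 7, -7]
  [2, 5, 0, 4, -1]
  [1, -6, 5, -9, 3]
  [5, 4, 12, 3, 12]
  [0, -3, 2, -12, 14]
T^⊗3:
  [10, 10, 14, 9, 12]
  [7, 0, 11, -2, 9]
  [3, 4, 10, 3, 10]
  [8, 11, 14, 10, 19]
  [7, 4, 9, 0, 21]
T^⊗4:
  [12, 13, 19, 12, 19]
  [9, 10, 16, 9, 16]
  [6, 9, 12, 8, 17]
  [13, 13, 17, 12, 26]
  [14, 11, 16, 7, 28]
T^⊗5:
  [15, 18, 21, 17, 26]
  [12, 15, 18, 14, 23]
  [11, 11, 15, 10, 24]
  [19, 16, 22, 15, 33]
  [21, 18, 23, 14, 35]
Key observation: the optimum is the walk 0->2->3->4->4->4, with weight 9 + (-2) + 5 + 7 + 7 = 26.
Optimal value attained by: walk 0->2->3->4->4->4.
Answer: (T^⊗5)[0][4] = 26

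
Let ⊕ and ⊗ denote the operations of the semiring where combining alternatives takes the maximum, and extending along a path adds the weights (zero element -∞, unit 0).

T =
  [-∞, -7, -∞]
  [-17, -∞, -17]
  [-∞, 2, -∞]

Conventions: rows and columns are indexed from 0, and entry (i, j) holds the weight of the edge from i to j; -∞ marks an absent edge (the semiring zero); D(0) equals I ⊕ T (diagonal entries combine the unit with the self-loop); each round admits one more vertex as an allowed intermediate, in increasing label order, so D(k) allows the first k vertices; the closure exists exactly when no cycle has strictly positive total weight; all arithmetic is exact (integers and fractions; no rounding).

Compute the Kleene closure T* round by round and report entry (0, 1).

D(0):
  [0, -7, -∞]
  [-17, 0, -17]
  [-∞, 2, 0]
D(1):
  [0, -7, -∞]
  [-17, 0, -17]
  [-∞, 2, 0]
D(2):
  [0, -7, -24]
  [-17, 0, -17]
  [-15, 2, 0]
D(3):
  [0, -7, -24]
  [-17, 0, -17]
  [-15, 2, 0]
Answer: T*[0][1] = -7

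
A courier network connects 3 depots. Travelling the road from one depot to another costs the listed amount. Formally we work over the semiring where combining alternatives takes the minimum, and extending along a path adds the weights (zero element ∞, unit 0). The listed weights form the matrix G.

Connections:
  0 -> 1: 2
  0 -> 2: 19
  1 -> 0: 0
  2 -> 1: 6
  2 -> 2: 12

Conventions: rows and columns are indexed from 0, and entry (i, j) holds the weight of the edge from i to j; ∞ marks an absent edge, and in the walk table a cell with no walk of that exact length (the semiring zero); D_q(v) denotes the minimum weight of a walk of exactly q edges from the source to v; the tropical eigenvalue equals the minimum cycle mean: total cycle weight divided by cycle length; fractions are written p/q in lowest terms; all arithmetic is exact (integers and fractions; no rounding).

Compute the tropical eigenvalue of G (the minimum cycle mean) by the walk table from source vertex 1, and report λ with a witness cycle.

q=0: [∞, 0, ∞]
q=1: [0, ∞, ∞]
q=2: [∞, 2, 19]
q=3: [2, 25, 31]
Optimal cycle mean attained by: cycle 0->1->0, total 2 + 0, length 2.
Answer: λ = 1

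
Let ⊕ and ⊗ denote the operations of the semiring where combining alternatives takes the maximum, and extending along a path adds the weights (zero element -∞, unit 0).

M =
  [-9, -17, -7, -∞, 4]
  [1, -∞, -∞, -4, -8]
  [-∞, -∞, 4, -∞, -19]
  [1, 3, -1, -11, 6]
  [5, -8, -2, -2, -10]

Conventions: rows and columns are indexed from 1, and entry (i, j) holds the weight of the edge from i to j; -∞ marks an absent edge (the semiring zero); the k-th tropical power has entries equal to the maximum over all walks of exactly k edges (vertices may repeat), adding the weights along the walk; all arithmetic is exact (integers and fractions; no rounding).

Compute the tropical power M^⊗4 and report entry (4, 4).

M^⊗2:
  [9, -4, 2, 2, -5]
  [-3, -1, -5, -10, 5]
  [-14, -27, 8, -21, -15]
  [11, -2, 4, 4, 5]
  [-1, 1, 2, -12, 9]
M^⊗3:
  [3, 5, 6, -7, 13]
  [10, -3, 3, 3, 1]
  [-10, -18, 12, -17, -10]
  [10, 7, 8, 3, 15]
  [14, 1, 7, 7, 3]
M^⊗4:
  [18, 5, 11, 11, 7]
  [6, 6, 7, -1, 14]
  [-5, -14, 16, -12, -6]
  [20, 7, 13, 13, 14]
  [8, 10, 11, 1, 18]
Key observation: the optimum is the walk 4->5->1->5->4, with weight 6 + 5 + 4 + (-2) = 13.
Optimal value attained by: walk 4->5->1->5->4.
Answer: (M^⊗4)[4][4] = 13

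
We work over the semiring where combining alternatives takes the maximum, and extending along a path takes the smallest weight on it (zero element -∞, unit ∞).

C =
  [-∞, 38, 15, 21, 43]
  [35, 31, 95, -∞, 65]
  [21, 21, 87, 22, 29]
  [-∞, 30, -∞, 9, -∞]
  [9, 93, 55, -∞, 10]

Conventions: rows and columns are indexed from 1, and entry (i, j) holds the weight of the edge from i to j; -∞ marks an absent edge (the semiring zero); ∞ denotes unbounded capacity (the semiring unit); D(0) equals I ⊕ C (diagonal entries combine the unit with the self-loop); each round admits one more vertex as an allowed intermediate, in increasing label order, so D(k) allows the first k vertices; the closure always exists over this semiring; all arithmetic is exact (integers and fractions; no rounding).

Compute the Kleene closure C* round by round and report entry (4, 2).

D(0):
  [∞, 38, 15, 21, 43]
  [35, ∞, 95, -∞, 65]
  [21, 21, ∞, 22, 29]
  [-∞, 30, -∞, ∞, -∞]
  [9, 93, 55, -∞, ∞]
D(1):
  [∞, 38, 15, 21, 43]
  [35, ∞, 95, 21, 65]
  [21, 21, ∞, 22, 29]
  [-∞, 30, -∞, ∞, -∞]
  [9, 93, 55, 9, ∞]
D(2):
  [∞, 38, 38, 21, 43]
  [35, ∞, 95, 21, 65]
  [21, 21, ∞, 22, 29]
  [30, 30, 30, ∞, 30]
  [35, 93, 93, 21, ∞]
D(3):
  [∞, 38, 38, 22, 43]
  [35, ∞, 95, 22, 65]
  [21, 21, ∞, 22, 29]
  [30, 30, 30, ∞, 30]
  [35, 93, 93, 22, ∞]
D(4):
  [∞, 38, 38, 22, 43]
  [35, ∞, 95, 22, 65]
  [22, 22, ∞, 22, 29]
  [30, 30, 30, ∞, 30]
  [35, 93, 93, 22, ∞]
D(5):
  [∞, 43, 43, 22, 43]
  [35, ∞, 95, 22, 65]
  [29, 29, ∞, 22, 29]
  [30, 30, 30, ∞, 30]
  [35, 93, 93, 22, ∞]
Answer: C*[4][2] = 30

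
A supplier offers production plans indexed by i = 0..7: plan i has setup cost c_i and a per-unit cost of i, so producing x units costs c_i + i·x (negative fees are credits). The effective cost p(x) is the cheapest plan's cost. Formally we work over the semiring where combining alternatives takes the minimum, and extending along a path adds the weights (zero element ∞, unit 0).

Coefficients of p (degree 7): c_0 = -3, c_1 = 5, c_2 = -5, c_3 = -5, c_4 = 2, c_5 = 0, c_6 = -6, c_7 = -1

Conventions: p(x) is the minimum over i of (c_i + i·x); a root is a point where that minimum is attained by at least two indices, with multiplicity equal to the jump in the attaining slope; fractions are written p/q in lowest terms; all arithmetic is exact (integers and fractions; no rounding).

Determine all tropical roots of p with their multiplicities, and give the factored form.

hull edge (i=0, c=-3) to (i=2, c=-5): slope -1, span 2
hull edge (i=2, c=-5) to (i=6, c=-6): slope -1/4, span 4
hull edge (i=6, c=-6) to (i=7, c=-1): slope 5, span 1
Factored form: p(x) = -1 ⊗ (x ⊕ (-5)) ⊗ (x ⊕ 1/4) ⊗ (x ⊕ 1/4) ⊗ (x ⊕ 1/4) ⊗ (x ⊕ 1/4) ⊗ (x ⊕ 1) ⊗ (x ⊕ 1)
Answer: roots = -5 (mult 1), 1/4 (mult 4), 1 (mult 2)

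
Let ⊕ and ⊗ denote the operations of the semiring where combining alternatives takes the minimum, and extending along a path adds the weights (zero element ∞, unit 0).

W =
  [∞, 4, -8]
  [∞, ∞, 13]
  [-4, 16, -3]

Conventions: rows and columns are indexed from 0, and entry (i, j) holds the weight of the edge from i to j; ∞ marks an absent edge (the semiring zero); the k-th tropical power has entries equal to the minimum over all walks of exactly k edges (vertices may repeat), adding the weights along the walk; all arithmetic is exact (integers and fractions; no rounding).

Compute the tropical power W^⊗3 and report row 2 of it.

W^⊗2:
  [-12, 8, -11]
  [9, 29, 10]
  [-7, 0, -12]
W^⊗3:
  [-15, -8, -20]
  [6, 13, 1]
  [-16, -3, -15]
Answer: row 2 of W^⊗3 = [-16, -3, -15]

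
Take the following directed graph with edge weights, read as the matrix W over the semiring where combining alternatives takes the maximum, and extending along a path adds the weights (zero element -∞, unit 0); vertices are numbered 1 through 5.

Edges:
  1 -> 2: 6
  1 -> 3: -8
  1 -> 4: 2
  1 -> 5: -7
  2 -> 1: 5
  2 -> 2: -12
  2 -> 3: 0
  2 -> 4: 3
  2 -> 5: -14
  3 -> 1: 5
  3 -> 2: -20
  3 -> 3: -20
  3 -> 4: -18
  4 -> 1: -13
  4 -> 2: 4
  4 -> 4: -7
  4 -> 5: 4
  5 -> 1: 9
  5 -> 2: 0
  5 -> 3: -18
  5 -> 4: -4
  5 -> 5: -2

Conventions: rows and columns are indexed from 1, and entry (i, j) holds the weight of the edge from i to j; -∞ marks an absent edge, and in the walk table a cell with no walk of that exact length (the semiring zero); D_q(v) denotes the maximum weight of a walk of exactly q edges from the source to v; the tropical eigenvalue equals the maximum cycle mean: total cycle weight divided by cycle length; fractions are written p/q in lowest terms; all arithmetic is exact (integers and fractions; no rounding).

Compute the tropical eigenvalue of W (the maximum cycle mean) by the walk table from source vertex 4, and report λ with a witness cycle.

q=0: [-∞, -∞, -∞, 0, -∞]
q=1: [-13, 4, -∞, -7, 4]
q=2: [13, 4, 4, 7, 2]
q=3: [11, 19, 5, 15, 11]
q=4: [24, 19, 19, 22, 19]
q=5: [28, 30, 19, 26, 26]
Optimal cycle mean attained by: cycle 1->2->1, total 6 + 5, length 2.
Answer: λ = 11/2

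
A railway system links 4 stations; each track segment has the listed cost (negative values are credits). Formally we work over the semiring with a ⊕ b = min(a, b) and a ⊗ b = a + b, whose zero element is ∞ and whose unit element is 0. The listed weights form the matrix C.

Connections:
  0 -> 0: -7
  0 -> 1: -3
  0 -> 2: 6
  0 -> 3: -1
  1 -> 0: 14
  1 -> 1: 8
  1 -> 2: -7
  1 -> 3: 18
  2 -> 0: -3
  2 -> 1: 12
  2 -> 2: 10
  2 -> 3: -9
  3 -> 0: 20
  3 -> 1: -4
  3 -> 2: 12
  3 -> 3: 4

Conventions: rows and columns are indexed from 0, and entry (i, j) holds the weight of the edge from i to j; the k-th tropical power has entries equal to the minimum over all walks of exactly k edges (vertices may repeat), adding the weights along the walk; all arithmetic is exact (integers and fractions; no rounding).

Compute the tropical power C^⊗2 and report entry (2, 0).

C^⊗2:
  [-14, -10, -10, -8]
  [-10, 5, 1, -16]
  [-10, -13, 3, -5]
  [9, 0, -11, 3]
Key observation: the optimum is the walk 2->0->0, with weight (-3) + (-7) = -10.
Optimal value attained by: walk 2->0->0.
Answer: (C^⊗2)[2][0] = -10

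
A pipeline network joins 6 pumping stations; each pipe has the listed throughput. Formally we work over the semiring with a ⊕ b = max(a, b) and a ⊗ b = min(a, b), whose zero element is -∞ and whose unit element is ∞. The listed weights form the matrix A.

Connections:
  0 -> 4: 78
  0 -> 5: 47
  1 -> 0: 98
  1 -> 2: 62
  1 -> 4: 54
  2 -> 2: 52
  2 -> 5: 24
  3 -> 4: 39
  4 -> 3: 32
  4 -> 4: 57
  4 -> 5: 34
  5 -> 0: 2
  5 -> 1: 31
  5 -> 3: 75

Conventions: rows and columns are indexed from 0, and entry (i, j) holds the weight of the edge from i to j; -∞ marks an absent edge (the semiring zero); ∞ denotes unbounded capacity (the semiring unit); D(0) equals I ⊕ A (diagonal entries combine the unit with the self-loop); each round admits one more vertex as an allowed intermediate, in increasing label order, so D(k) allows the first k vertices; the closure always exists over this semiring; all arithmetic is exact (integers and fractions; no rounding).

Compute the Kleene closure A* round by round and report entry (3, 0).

D(0):
  [∞, -∞, -∞, -∞, 78, 47]
  [98, ∞, 62, -∞, 54, -∞]
  [-∞, -∞, ∞, -∞, -∞, 24]
  [-∞, -∞, -∞, ∞, 39, -∞]
  [-∞, -∞, -∞, 32, ∞, 34]
  [2, 31, -∞, 75, -∞, ∞]
D(1):
  [∞, -∞, -∞, -∞, 78, 47]
  [98, ∞, 62, -∞, 78, 47]
  [-∞, -∞, ∞, -∞, -∞, 24]
  [-∞, -∞, -∞, ∞, 39, -∞]
  [-∞, -∞, -∞, 32, ∞, 34]
  [2, 31, -∞, 75, 2, ∞]
D(2):
  [∞, -∞, -∞, -∞, 78, 47]
  [98, ∞, 62, -∞, 78, 47]
  [-∞, -∞, ∞, -∞, -∞, 24]
  [-∞, -∞, -∞, ∞, 39, -∞]
  [-∞, -∞, -∞, 32, ∞, 34]
  [31, 31, 31, 75, 31, ∞]
D(3):
  [∞, -∞, -∞, -∞, 78, 47]
  [98, ∞, 62, -∞, 78, 47]
  [-∞, -∞, ∞, -∞, -∞, 24]
  [-∞, -∞, -∞, ∞, 39, -∞]
  [-∞, -∞, -∞, 32, ∞, 34]
  [31, 31, 31, 75, 31, ∞]
D(4):
  [∞, -∞, -∞, -∞, 78, 47]
  [98, ∞, 62, -∞, 78, 47]
  [-∞, -∞, ∞, -∞, -∞, 24]
  [-∞, -∞, -∞, ∞, 39, -∞]
  [-∞, -∞, -∞, 32, ∞, 34]
  [31, 31, 31, 75, 39, ∞]
D(5):
  [∞, -∞, -∞, 32, 78, 47]
  [98, ∞, 62, 32, 78, 47]
  [-∞, -∞, ∞, -∞, -∞, 24]
  [-∞, -∞, -∞, ∞, 39, 34]
  [-∞, -∞, -∞, 32, ∞, 34]
  [31, 31, 31, 75, 39, ∞]
D(6):
  [∞, 31, 31, 47, 78, 47]
  [98, ∞, 62, 47, 78, 47]
  [24, 24, ∞, 24, 24, 24]
  [31, 31, 31, ∞, 39, 34]
  [31, 31, 31, 34, ∞, 34]
  [31, 31, 31, 75, 39, ∞]
Answer: A*[3][0] = 31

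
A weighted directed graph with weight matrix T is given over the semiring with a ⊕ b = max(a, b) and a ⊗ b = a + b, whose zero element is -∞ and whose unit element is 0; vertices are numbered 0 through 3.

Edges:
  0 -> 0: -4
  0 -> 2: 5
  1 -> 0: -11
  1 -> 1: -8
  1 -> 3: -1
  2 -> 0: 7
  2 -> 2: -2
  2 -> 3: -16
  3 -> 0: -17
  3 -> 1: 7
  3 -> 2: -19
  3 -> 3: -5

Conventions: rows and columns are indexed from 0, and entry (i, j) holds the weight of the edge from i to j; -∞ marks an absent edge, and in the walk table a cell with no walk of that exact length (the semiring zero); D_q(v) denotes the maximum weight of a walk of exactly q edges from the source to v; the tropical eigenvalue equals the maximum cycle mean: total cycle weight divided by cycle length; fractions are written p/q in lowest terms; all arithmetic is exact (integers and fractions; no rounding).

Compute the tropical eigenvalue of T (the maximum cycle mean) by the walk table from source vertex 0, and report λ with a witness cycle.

q=0: [0, -∞, -∞, -∞]
q=1: [-4, -∞, 5, -∞]
q=2: [12, -∞, 3, -11]
q=3: [10, -4, 17, -13]
q=4: [24, -6, 15, 1]
Optimal cycle mean attained by: cycle 0->2->0, total 5 + 7, length 2.
Answer: λ = 6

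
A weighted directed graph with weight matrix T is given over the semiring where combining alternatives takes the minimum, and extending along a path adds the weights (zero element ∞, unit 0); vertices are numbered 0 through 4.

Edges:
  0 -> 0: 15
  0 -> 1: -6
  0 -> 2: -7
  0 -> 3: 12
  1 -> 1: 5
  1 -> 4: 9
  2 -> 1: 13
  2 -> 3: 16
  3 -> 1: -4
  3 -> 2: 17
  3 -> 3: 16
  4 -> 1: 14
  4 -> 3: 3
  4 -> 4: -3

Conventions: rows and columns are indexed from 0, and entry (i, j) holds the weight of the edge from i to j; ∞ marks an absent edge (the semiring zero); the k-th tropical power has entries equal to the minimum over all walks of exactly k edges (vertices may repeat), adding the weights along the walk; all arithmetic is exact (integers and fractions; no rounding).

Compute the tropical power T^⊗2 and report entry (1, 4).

T^⊗2:
  [30, -1, 8, 9, 3]
  [∞, 10, ∞, 12, 6]
  [∞, 12, 33, 32, 22]
  [∞, 1, 33, 32, 5]
  [∞, -1, 20, 0, -6]
Key observation: the optimum is the walk 1->4->4, with weight 9 + (-3) = 6.
Optimal value attained by: walk 1->4->4.
Answer: (T^⊗2)[1][4] = 6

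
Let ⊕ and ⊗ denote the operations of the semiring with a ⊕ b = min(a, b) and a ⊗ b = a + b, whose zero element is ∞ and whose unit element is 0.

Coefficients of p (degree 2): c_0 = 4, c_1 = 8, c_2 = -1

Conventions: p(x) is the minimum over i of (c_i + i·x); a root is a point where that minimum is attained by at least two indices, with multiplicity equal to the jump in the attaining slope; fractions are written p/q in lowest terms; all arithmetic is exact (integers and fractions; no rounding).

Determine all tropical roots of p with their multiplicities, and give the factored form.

hull edge (i=0, c=4) to (i=2, c=-1): slope -5/2, span 2
Factored form: p(x) = -1 ⊗ (x ⊕ 5/2) ⊗ (x ⊕ 5/2)
Answer: roots = 5/2 (mult 2)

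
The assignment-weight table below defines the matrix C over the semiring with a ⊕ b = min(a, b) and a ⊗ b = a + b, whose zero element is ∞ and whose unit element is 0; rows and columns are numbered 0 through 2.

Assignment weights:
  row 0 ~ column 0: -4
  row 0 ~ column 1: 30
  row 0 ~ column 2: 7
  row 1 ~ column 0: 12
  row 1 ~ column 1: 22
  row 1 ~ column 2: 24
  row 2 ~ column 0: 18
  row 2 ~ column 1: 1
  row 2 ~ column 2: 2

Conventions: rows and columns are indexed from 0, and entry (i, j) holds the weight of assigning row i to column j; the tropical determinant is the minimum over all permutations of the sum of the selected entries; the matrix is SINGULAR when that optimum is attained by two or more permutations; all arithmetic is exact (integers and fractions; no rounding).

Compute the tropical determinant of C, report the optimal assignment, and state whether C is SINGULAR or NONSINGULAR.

σ = (0, 1, 2): (-4) + 22 + 2 = 20
σ = (0, 2, 1): (-4) + 24 + 1 = 21
σ = (1, 0, 2): 30 + 12 + 2 = 44
σ = (1, 2, 0): 30 + 24 + 18 = 72
σ = (2, 0, 1): 7 + 12 + 1 = 20
σ = (2, 1, 0): 7 + 22 + 18 = 47
Optimal value attained by: σ = (0, 1, 2).
Answer: det⊕(C) = 20; verdict: SINGULAR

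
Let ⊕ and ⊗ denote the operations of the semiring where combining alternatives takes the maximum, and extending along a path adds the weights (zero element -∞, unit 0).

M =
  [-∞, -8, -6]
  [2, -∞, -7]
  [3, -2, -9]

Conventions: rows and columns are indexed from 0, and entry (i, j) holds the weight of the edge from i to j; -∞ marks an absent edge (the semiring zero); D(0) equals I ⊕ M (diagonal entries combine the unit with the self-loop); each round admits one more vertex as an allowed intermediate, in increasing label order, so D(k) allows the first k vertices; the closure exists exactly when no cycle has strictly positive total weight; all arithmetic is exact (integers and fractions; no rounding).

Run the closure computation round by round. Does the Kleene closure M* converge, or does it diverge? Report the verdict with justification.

D(0):
  [0, -8, -6]
  [2, 0, -7]
  [3, -2, 0]
D(1):
  [0, -8, -6]
  [2, 0, -4]
  [3, -2, 0]
D(2):
  [0, -8, -6]
  [2, 0, -4]
  [3, -2, 0]
D(3):
  [0, -8, -6]
  [2, 0, -4]
  [3, -2, 0]
Key observation: every diagonal entry stays at the unit through all rounds, so no improving cycle exists.
Answer: CONVERGES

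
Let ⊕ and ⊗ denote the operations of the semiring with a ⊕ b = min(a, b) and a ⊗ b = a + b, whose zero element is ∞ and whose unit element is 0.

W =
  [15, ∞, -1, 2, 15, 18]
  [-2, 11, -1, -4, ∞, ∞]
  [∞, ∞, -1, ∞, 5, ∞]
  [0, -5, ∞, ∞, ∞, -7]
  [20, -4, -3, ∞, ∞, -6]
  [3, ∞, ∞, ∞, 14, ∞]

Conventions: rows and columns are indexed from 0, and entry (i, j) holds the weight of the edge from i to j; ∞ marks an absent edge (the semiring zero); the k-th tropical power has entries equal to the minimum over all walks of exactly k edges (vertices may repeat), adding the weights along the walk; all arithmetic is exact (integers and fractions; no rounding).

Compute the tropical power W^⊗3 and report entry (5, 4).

W^⊗2:
  [2, -3, -2, 17, 4, -5]
  [-4, -9, -3, 0, 4, -11]
  [25, 1, -2, ∞, 4, -1]
  [-7, 6, -6, -9, 7, 18]
  [-6, 7, -5, -8, 2, 38]
  [18, 10, 2, 5, 18, 8]
W^⊗3:
  [-5, 0, -4, -7, 3, -2]
  [-11, -5, -10, -13, 2, -7]
  [-1, 0, -3, -3, 3, -2]
  [-9, -14, -8, -5, -1, -16]
  [-8, -13, -7, -4, 0, -15]
  [5, 0, 1, 6, 7, -2]
Key observation: the optimum is the walk 5->0->2->4, with weight 3 + (-1) + 5 = 7.
Optimal value attained by: walk 5->0->2->4.
Answer: (W^⊗3)[5][4] = 7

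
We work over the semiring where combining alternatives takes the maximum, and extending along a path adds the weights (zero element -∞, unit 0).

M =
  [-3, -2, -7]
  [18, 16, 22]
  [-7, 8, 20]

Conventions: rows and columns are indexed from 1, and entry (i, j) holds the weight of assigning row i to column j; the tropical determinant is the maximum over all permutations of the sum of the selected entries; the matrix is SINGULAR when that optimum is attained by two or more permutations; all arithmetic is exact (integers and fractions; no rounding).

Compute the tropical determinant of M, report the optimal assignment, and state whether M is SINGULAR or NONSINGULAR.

σ = (1, 2, 3): (-3) + 16 + 20 = 33
σ = (1, 3, 2): (-3) + 22 + 8 = 27
σ = (2, 1, 3): (-2) + 18 + 20 = 36
σ = (2, 3, 1): (-2) + 22 + (-7) = 13
σ = (3, 1, 2): (-7) + 18 + 8 = 19
σ = (3, 2, 1): (-7) + 16 + (-7) = 2
Optimal value attained by: σ = (2, 1, 3).
Answer: det⊕(M) = 36; verdict: NONSINGULAR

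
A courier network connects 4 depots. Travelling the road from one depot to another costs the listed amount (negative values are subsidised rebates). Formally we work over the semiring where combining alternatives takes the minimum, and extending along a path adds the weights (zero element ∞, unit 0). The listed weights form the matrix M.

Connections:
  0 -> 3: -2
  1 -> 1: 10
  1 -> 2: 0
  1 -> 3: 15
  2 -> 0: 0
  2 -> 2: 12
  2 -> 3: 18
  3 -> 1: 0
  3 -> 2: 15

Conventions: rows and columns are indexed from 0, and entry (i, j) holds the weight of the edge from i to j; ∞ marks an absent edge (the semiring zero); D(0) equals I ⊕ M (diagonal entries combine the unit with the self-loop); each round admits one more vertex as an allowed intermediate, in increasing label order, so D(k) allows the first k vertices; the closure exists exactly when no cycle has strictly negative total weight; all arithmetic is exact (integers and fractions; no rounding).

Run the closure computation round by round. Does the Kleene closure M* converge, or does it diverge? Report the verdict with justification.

D(0):
  [0, ∞, ∞, -2]
  [∞, 0, 0, 15]
  [0, ∞, 0, 18]
  [∞, 0, 15, 0]
D(1):
  [0, ∞, ∞, -2]
  [∞, 0, 0, 15]
  [0, ∞, 0, -2]
  [∞, 0, 15, 0]
D(2):
  [0, ∞, ∞, -2]
  [∞, 0, 0, 15]
  [0, ∞, 0, -2]
  [∞, 0, 0, 0]
Detection: at round 3, diagonal entry (3, 3) turns strictly negative.
Key observation: the cycle 3->1->2->0->3 has total weight 0 + 0 + 0 + (-2), which is strictly negative.
Answer: DIVERGES — negative cycle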